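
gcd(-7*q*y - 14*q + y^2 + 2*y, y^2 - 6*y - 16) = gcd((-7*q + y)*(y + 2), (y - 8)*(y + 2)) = y + 2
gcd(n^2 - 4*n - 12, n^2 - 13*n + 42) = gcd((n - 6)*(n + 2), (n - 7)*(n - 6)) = n - 6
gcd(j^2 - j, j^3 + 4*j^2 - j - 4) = j - 1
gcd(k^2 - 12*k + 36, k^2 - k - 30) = k - 6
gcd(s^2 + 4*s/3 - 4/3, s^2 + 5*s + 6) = s + 2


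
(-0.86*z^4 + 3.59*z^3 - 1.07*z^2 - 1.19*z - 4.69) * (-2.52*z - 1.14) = 2.1672*z^5 - 8.0664*z^4 - 1.3962*z^3 + 4.2186*z^2 + 13.1754*z + 5.3466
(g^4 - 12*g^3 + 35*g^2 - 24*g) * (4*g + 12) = 4*g^5 - 36*g^4 - 4*g^3 + 324*g^2 - 288*g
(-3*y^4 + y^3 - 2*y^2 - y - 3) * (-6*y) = 18*y^5 - 6*y^4 + 12*y^3 + 6*y^2 + 18*y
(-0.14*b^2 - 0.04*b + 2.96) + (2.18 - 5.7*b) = -0.14*b^2 - 5.74*b + 5.14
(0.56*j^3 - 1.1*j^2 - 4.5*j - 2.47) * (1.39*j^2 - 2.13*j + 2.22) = 0.7784*j^5 - 2.7218*j^4 - 2.6688*j^3 + 3.7097*j^2 - 4.7289*j - 5.4834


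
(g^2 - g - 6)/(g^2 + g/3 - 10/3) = 3*(g - 3)/(3*g - 5)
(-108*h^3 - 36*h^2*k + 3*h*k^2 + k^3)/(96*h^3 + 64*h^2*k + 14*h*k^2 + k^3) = (-18*h^2 - 3*h*k + k^2)/(16*h^2 + 8*h*k + k^2)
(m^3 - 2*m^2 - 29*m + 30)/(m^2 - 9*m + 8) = (m^2 - m - 30)/(m - 8)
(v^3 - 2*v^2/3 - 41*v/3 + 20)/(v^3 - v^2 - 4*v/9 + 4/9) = 3*(3*v^3 - 2*v^2 - 41*v + 60)/(9*v^3 - 9*v^2 - 4*v + 4)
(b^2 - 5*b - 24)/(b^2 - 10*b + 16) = (b + 3)/(b - 2)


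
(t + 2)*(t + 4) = t^2 + 6*t + 8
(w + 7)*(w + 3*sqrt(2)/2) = w^2 + 3*sqrt(2)*w/2 + 7*w + 21*sqrt(2)/2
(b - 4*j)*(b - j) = b^2 - 5*b*j + 4*j^2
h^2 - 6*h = h*(h - 6)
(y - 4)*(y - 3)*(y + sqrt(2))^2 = y^4 - 7*y^3 + 2*sqrt(2)*y^3 - 14*sqrt(2)*y^2 + 14*y^2 - 14*y + 24*sqrt(2)*y + 24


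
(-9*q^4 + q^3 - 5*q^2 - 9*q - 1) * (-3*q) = 27*q^5 - 3*q^4 + 15*q^3 + 27*q^2 + 3*q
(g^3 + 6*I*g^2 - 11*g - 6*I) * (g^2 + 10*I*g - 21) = g^5 + 16*I*g^4 - 92*g^3 - 242*I*g^2 + 291*g + 126*I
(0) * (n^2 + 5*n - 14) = 0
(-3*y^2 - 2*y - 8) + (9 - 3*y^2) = -6*y^2 - 2*y + 1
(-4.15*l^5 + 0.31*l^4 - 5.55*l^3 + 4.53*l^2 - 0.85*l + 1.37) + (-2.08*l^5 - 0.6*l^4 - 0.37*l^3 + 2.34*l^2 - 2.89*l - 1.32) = -6.23*l^5 - 0.29*l^4 - 5.92*l^3 + 6.87*l^2 - 3.74*l + 0.05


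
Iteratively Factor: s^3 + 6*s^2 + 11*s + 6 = (s + 2)*(s^2 + 4*s + 3) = (s + 1)*(s + 2)*(s + 3)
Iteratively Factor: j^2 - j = (j)*(j - 1)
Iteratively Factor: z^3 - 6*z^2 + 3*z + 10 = (z + 1)*(z^2 - 7*z + 10) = (z - 2)*(z + 1)*(z - 5)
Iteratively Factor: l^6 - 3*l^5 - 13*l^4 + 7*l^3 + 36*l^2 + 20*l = (l - 5)*(l^5 + 2*l^4 - 3*l^3 - 8*l^2 - 4*l) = (l - 5)*(l + 1)*(l^4 + l^3 - 4*l^2 - 4*l) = (l - 5)*(l + 1)^2*(l^3 - 4*l) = (l - 5)*(l - 2)*(l + 1)^2*(l^2 + 2*l) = (l - 5)*(l - 2)*(l + 1)^2*(l + 2)*(l)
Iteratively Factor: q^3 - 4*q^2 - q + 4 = (q - 1)*(q^2 - 3*q - 4) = (q - 4)*(q - 1)*(q + 1)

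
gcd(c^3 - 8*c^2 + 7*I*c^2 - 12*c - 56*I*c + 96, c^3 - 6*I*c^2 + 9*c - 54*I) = c + 3*I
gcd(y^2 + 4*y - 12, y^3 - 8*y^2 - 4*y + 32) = y - 2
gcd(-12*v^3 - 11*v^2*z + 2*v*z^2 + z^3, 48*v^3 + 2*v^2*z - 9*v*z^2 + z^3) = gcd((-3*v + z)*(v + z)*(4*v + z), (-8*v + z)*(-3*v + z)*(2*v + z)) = -3*v + z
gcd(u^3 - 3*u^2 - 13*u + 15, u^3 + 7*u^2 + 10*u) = 1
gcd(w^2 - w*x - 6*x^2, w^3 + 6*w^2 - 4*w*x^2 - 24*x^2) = w + 2*x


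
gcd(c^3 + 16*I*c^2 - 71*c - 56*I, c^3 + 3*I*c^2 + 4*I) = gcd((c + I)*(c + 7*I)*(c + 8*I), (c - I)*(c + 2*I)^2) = 1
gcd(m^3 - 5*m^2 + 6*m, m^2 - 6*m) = m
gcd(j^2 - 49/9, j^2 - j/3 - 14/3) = j - 7/3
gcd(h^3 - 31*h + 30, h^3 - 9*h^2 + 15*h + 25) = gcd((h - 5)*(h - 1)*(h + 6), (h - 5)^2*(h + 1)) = h - 5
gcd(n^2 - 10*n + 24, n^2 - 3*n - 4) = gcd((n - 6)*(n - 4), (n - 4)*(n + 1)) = n - 4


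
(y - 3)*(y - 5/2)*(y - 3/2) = y^3 - 7*y^2 + 63*y/4 - 45/4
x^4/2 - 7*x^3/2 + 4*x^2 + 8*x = x*(x/2 + 1/2)*(x - 4)^2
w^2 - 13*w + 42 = (w - 7)*(w - 6)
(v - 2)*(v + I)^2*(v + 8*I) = v^4 - 2*v^3 + 10*I*v^3 - 17*v^2 - 20*I*v^2 + 34*v - 8*I*v + 16*I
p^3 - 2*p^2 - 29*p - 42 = (p - 7)*(p + 2)*(p + 3)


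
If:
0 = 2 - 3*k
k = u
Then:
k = 2/3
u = 2/3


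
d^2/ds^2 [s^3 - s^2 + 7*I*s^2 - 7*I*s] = 6*s - 2 + 14*I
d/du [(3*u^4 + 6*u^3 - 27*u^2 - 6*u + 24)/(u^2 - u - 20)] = 3*(2*u^3 - 17*u^2 + 20*u + 3)/(u^2 - 10*u + 25)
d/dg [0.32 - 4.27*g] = -4.27000000000000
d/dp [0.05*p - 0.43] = 0.0500000000000000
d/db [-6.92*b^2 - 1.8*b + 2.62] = -13.84*b - 1.8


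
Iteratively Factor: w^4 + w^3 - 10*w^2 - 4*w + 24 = (w - 2)*(w^3 + 3*w^2 - 4*w - 12) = (w - 2)*(w + 2)*(w^2 + w - 6) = (w - 2)^2*(w + 2)*(w + 3)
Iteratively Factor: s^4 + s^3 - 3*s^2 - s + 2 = (s + 2)*(s^3 - s^2 - s + 1) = (s + 1)*(s + 2)*(s^2 - 2*s + 1) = (s - 1)*(s + 1)*(s + 2)*(s - 1)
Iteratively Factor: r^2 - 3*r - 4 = (r + 1)*(r - 4)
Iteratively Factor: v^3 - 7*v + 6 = (v + 3)*(v^2 - 3*v + 2) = (v - 1)*(v + 3)*(v - 2)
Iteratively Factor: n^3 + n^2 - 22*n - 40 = (n - 5)*(n^2 + 6*n + 8) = (n - 5)*(n + 4)*(n + 2)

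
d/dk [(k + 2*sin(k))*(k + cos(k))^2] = (k + cos(k))*(-2*(k + 2*sin(k))*(sin(k) - 1) + (k + cos(k))*(2*cos(k) + 1))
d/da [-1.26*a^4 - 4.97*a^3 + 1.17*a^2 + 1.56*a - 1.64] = -5.04*a^3 - 14.91*a^2 + 2.34*a + 1.56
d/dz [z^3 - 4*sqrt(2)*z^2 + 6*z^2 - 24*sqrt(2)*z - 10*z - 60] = 3*z^2 - 8*sqrt(2)*z + 12*z - 24*sqrt(2) - 10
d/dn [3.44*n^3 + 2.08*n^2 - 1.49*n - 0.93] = 10.32*n^2 + 4.16*n - 1.49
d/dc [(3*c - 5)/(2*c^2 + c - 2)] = (6*c^2 + 3*c - (3*c - 5)*(4*c + 1) - 6)/(2*c^2 + c - 2)^2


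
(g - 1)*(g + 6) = g^2 + 5*g - 6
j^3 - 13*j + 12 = (j - 3)*(j - 1)*(j + 4)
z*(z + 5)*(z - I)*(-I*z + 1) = -I*z^4 - 5*I*z^3 - I*z^2 - 5*I*z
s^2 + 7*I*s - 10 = (s + 2*I)*(s + 5*I)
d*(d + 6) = d^2 + 6*d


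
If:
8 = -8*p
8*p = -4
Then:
No Solution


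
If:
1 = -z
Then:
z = -1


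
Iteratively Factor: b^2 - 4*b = (b - 4)*(b)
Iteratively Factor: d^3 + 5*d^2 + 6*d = (d + 2)*(d^2 + 3*d) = d*(d + 2)*(d + 3)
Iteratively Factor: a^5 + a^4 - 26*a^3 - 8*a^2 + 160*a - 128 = (a - 2)*(a^4 + 3*a^3 - 20*a^2 - 48*a + 64) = (a - 2)*(a + 4)*(a^3 - a^2 - 16*a + 16) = (a - 2)*(a - 1)*(a + 4)*(a^2 - 16) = (a - 2)*(a - 1)*(a + 4)^2*(a - 4)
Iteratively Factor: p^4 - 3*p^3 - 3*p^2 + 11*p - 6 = (p - 1)*(p^3 - 2*p^2 - 5*p + 6) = (p - 1)^2*(p^2 - p - 6) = (p - 1)^2*(p + 2)*(p - 3)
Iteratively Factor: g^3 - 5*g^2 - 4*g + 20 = (g - 5)*(g^2 - 4) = (g - 5)*(g + 2)*(g - 2)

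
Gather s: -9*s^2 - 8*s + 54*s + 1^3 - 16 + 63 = -9*s^2 + 46*s + 48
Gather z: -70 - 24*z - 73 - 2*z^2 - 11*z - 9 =-2*z^2 - 35*z - 152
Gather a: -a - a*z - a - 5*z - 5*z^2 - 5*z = a*(-z - 2) - 5*z^2 - 10*z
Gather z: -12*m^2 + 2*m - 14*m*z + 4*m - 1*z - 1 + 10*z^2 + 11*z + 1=-12*m^2 + 6*m + 10*z^2 + z*(10 - 14*m)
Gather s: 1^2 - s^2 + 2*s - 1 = -s^2 + 2*s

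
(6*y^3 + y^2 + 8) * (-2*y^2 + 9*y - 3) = -12*y^5 + 52*y^4 - 9*y^3 - 19*y^2 + 72*y - 24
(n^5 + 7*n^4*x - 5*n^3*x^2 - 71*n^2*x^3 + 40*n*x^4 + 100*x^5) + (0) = n^5 + 7*n^4*x - 5*n^3*x^2 - 71*n^2*x^3 + 40*n*x^4 + 100*x^5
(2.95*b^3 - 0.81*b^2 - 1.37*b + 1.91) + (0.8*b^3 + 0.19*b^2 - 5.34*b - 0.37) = 3.75*b^3 - 0.62*b^2 - 6.71*b + 1.54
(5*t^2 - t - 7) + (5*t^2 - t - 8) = 10*t^2 - 2*t - 15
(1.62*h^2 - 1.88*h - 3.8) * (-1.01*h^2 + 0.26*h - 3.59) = -1.6362*h^4 + 2.32*h^3 - 2.4666*h^2 + 5.7612*h + 13.642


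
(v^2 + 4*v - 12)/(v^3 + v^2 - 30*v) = (v - 2)/(v*(v - 5))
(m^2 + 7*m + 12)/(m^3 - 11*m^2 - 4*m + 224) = (m + 3)/(m^2 - 15*m + 56)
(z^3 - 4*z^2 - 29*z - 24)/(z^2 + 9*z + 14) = (z^3 - 4*z^2 - 29*z - 24)/(z^2 + 9*z + 14)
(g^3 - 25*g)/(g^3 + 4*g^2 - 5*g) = (g - 5)/(g - 1)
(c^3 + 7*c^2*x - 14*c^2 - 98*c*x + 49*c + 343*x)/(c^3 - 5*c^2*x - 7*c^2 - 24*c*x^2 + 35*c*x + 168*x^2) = (-c^2 - 7*c*x + 7*c + 49*x)/(-c^2 + 5*c*x + 24*x^2)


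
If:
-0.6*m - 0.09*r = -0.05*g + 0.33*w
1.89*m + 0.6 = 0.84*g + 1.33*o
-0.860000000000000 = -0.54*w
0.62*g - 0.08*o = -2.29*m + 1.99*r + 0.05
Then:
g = 2.71919888791639*r + 2.33878914623393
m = 0.0765999073263657*r - 0.681026830406432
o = -1.60853627143078*r - 1.99377713707117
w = 1.59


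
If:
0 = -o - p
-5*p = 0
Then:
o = 0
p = 0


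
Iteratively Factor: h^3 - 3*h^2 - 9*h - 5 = (h - 5)*(h^2 + 2*h + 1) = (h - 5)*(h + 1)*(h + 1)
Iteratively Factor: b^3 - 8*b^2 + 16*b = (b - 4)*(b^2 - 4*b) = b*(b - 4)*(b - 4)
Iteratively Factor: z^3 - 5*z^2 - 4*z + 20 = (z - 2)*(z^2 - 3*z - 10) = (z - 5)*(z - 2)*(z + 2)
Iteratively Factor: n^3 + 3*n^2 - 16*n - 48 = (n + 4)*(n^2 - n - 12) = (n + 3)*(n + 4)*(n - 4)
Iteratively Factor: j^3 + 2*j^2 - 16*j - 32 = (j + 2)*(j^2 - 16) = (j + 2)*(j + 4)*(j - 4)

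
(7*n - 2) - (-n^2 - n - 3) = n^2 + 8*n + 1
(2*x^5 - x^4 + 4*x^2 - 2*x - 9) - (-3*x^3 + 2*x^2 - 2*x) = 2*x^5 - x^4 + 3*x^3 + 2*x^2 - 9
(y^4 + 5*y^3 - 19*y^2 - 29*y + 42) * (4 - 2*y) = -2*y^5 - 6*y^4 + 58*y^3 - 18*y^2 - 200*y + 168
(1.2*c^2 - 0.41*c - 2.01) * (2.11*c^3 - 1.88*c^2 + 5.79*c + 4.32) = 2.532*c^5 - 3.1211*c^4 + 3.4777*c^3 + 6.5889*c^2 - 13.4091*c - 8.6832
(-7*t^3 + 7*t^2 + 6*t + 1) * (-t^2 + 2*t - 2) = 7*t^5 - 21*t^4 + 22*t^3 - 3*t^2 - 10*t - 2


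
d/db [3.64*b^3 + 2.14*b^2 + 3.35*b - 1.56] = 10.92*b^2 + 4.28*b + 3.35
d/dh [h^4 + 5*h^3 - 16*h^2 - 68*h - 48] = 4*h^3 + 15*h^2 - 32*h - 68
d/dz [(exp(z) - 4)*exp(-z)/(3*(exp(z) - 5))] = (-exp(2*z) + 8*exp(z) - 20)*exp(-z)/(3*(exp(2*z) - 10*exp(z) + 25))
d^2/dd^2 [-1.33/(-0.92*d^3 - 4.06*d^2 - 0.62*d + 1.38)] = (-(7.3416*d + 10.7996)*(0.92*d^3 + 4.06*d^2 + 0.62*d - 1.38) + 1.33*(2.76*d^2 + 8.12*d + 0.62)*(5.52*d^2 + 16.24*d + 1.24))/(0.92*d^3 + 4.06*d^2 + 0.62*d - 1.38)^3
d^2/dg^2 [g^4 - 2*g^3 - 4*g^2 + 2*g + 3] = 12*g^2 - 12*g - 8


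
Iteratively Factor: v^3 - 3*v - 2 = (v + 1)*(v^2 - v - 2) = (v + 1)^2*(v - 2)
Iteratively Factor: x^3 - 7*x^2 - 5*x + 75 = (x - 5)*(x^2 - 2*x - 15) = (x - 5)^2*(x + 3)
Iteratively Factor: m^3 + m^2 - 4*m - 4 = (m + 1)*(m^2 - 4) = (m + 1)*(m + 2)*(m - 2)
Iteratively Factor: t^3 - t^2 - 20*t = (t - 5)*(t^2 + 4*t) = t*(t - 5)*(t + 4)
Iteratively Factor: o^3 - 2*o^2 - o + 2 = (o + 1)*(o^2 - 3*o + 2) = (o - 1)*(o + 1)*(o - 2)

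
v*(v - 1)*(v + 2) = v^3 + v^2 - 2*v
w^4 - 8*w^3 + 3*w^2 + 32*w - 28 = (w - 7)*(w - 2)*(w - 1)*(w + 2)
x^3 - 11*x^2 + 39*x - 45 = (x - 5)*(x - 3)^2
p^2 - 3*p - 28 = (p - 7)*(p + 4)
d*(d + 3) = d^2 + 3*d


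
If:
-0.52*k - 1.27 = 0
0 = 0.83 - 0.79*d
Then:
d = 1.05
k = -2.44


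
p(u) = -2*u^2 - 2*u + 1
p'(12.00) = -50.00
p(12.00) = -311.00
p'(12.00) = -50.00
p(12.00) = -311.00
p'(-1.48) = 3.92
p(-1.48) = -0.42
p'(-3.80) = 13.20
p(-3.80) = -20.28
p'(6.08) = -26.32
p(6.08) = -85.09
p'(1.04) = -6.16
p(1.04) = -3.24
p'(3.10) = -14.40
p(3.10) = -24.42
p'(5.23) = -22.92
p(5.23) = -64.17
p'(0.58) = -4.32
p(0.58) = -0.83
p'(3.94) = -17.76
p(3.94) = -37.93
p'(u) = -4*u - 2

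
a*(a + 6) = a^2 + 6*a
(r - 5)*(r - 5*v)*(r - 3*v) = r^3 - 8*r^2*v - 5*r^2 + 15*r*v^2 + 40*r*v - 75*v^2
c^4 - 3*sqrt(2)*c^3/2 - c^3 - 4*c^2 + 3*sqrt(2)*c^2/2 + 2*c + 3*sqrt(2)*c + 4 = (c - 2)*(c + 1)*(c - 2*sqrt(2))*(c + sqrt(2)/2)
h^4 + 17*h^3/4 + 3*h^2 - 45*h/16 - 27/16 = (h - 3/4)*(h + 1/2)*(h + 3/2)*(h + 3)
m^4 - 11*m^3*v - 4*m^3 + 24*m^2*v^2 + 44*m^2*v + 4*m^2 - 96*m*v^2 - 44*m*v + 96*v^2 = (m - 2)^2*(m - 8*v)*(m - 3*v)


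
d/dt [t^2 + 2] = 2*t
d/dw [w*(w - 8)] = 2*w - 8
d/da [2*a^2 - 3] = 4*a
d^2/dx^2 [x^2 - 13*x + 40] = 2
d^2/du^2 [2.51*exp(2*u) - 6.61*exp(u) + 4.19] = (10.04*exp(u) - 6.61)*exp(u)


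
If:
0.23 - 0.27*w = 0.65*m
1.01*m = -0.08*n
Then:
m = 0.353846153846154 - 0.415384615384615*w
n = 5.24423076923077*w - 4.46730769230769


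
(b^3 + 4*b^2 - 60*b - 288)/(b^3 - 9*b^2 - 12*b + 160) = (b^2 + 12*b + 36)/(b^2 - b - 20)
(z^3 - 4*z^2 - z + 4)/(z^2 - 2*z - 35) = (-z^3 + 4*z^2 + z - 4)/(-z^2 + 2*z + 35)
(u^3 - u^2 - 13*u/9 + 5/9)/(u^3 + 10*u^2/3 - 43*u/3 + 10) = (3*u^2 + 2*u - 1)/(3*(u^2 + 5*u - 6))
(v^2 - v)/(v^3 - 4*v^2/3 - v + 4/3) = 3*v/(3*v^2 - v - 4)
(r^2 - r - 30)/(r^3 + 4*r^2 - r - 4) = (r^2 - r - 30)/(r^3 + 4*r^2 - r - 4)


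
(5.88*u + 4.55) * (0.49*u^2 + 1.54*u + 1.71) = 2.8812*u^3 + 11.2847*u^2 + 17.0618*u + 7.7805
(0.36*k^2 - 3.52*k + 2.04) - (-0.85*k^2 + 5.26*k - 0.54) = 1.21*k^2 - 8.78*k + 2.58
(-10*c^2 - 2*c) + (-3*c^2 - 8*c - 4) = -13*c^2 - 10*c - 4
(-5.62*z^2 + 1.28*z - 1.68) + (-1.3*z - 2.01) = -5.62*z^2 - 0.02*z - 3.69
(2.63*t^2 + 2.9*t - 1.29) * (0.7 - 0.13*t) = -0.3419*t^3 + 1.464*t^2 + 2.1977*t - 0.903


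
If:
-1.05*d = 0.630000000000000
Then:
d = -0.60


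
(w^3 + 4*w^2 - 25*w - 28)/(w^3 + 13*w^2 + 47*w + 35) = (w - 4)/(w + 5)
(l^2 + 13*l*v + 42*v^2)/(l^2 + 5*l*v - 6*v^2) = (-l - 7*v)/(-l + v)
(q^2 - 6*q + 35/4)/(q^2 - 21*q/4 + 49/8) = 2*(2*q - 5)/(4*q - 7)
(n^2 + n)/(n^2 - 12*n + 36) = n*(n + 1)/(n^2 - 12*n + 36)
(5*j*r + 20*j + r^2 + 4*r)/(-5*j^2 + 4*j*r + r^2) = (r + 4)/(-j + r)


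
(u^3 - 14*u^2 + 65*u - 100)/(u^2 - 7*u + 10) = (u^2 - 9*u + 20)/(u - 2)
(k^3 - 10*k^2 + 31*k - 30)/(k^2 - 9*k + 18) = (k^2 - 7*k + 10)/(k - 6)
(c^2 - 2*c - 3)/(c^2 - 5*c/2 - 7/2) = 2*(c - 3)/(2*c - 7)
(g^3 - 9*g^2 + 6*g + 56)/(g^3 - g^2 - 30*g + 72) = (g^2 - 5*g - 14)/(g^2 + 3*g - 18)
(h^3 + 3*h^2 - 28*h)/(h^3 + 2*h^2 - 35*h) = (h - 4)/(h - 5)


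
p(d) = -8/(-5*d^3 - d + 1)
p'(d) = -8*(15*d^2 + 1)/(-5*d^3 - d + 1)^2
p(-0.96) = -1.25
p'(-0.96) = -2.91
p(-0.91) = -1.41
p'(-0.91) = -3.33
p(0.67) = 6.82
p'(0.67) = -44.90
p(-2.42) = -0.11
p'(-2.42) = -0.13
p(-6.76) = -0.01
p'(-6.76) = -0.00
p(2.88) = 0.07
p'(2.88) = -0.07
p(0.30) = -14.16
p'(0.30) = -58.89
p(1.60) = 0.38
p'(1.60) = -0.71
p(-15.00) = 0.00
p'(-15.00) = 0.00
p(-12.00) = 0.00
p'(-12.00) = 0.00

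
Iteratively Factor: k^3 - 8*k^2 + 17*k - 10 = (k - 2)*(k^2 - 6*k + 5) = (k - 2)*(k - 1)*(k - 5)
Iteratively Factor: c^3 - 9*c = (c + 3)*(c^2 - 3*c) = c*(c + 3)*(c - 3)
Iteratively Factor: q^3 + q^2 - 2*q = (q)*(q^2 + q - 2) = q*(q - 1)*(q + 2)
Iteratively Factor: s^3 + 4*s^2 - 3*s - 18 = (s + 3)*(s^2 + s - 6) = (s + 3)^2*(s - 2)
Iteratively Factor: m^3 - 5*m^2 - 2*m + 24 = (m - 3)*(m^2 - 2*m - 8) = (m - 4)*(m - 3)*(m + 2)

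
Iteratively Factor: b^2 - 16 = (b - 4)*(b + 4)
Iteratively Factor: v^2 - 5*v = (v)*(v - 5)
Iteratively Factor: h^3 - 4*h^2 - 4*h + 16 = (h - 2)*(h^2 - 2*h - 8) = (h - 4)*(h - 2)*(h + 2)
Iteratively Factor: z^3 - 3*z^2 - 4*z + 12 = (z - 2)*(z^2 - z - 6) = (z - 2)*(z + 2)*(z - 3)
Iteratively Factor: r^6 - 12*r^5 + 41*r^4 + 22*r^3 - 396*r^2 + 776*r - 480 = (r - 2)*(r^5 - 10*r^4 + 21*r^3 + 64*r^2 - 268*r + 240) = (r - 2)*(r + 3)*(r^4 - 13*r^3 + 60*r^2 - 116*r + 80) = (r - 2)^2*(r + 3)*(r^3 - 11*r^2 + 38*r - 40) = (r - 4)*(r - 2)^2*(r + 3)*(r^2 - 7*r + 10) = (r - 4)*(r - 2)^3*(r + 3)*(r - 5)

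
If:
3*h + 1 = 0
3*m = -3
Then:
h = -1/3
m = -1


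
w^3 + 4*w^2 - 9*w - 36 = (w - 3)*(w + 3)*(w + 4)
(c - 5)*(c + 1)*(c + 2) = c^3 - 2*c^2 - 13*c - 10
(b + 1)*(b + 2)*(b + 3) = b^3 + 6*b^2 + 11*b + 6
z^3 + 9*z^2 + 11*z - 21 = (z - 1)*(z + 3)*(z + 7)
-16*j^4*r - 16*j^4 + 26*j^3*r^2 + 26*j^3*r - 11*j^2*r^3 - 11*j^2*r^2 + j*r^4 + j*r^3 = (-8*j + r)*(-2*j + r)*(-j + r)*(j*r + j)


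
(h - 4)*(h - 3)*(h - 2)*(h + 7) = h^4 - 2*h^3 - 37*h^2 + 158*h - 168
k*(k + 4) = k^2 + 4*k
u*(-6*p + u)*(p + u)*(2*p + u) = -12*p^3*u - 16*p^2*u^2 - 3*p*u^3 + u^4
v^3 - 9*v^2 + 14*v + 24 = (v - 6)*(v - 4)*(v + 1)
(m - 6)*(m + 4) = m^2 - 2*m - 24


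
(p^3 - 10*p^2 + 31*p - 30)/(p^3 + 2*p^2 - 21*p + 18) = (p^2 - 7*p + 10)/(p^2 + 5*p - 6)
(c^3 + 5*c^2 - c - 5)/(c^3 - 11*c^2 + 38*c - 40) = (c^3 + 5*c^2 - c - 5)/(c^3 - 11*c^2 + 38*c - 40)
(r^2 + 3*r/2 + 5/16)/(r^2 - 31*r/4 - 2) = (r + 5/4)/(r - 8)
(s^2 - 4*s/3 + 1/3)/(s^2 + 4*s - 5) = (s - 1/3)/(s + 5)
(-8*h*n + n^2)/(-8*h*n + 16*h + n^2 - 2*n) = n/(n - 2)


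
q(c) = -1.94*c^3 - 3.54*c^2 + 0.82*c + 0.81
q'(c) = -5.82*c^2 - 7.08*c + 0.82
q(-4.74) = 123.99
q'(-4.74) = -96.38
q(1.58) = -14.38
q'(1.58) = -24.90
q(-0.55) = -0.39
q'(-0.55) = 2.95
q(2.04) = -28.72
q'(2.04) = -37.84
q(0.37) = 0.53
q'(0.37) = -2.60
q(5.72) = -473.39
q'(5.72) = -230.10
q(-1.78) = -0.92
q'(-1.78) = -5.02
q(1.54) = -13.41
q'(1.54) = -23.89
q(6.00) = -540.75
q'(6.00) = -251.18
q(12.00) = -3851.43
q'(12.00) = -922.22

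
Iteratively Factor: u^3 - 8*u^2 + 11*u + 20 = (u - 5)*(u^2 - 3*u - 4) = (u - 5)*(u + 1)*(u - 4)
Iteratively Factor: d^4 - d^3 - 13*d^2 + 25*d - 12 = (d - 3)*(d^3 + 2*d^2 - 7*d + 4) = (d - 3)*(d + 4)*(d^2 - 2*d + 1) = (d - 3)*(d - 1)*(d + 4)*(d - 1)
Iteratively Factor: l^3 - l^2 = (l)*(l^2 - l) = l^2*(l - 1)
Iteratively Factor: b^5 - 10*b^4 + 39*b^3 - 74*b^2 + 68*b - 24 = (b - 3)*(b^4 - 7*b^3 + 18*b^2 - 20*b + 8) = (b - 3)*(b - 2)*(b^3 - 5*b^2 + 8*b - 4) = (b - 3)*(b - 2)^2*(b^2 - 3*b + 2) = (b - 3)*(b - 2)^2*(b - 1)*(b - 2)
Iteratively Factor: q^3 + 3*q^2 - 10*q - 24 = (q - 3)*(q^2 + 6*q + 8) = (q - 3)*(q + 4)*(q + 2)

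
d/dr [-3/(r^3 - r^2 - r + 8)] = 3*(3*r^2 - 2*r - 1)/(r^3 - r^2 - r + 8)^2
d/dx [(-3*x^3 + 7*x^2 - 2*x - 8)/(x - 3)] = 2*(-3*x^3 + 17*x^2 - 21*x + 7)/(x^2 - 6*x + 9)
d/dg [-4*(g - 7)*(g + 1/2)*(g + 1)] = -12*g^2 + 44*g + 40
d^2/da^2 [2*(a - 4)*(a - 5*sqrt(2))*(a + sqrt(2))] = 12*a - 16*sqrt(2) - 16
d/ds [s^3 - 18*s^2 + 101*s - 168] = 3*s^2 - 36*s + 101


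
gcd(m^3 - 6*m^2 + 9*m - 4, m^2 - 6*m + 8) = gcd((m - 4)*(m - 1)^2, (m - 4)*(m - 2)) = m - 4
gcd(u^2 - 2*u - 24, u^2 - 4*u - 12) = u - 6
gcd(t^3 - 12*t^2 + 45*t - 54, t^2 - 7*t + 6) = t - 6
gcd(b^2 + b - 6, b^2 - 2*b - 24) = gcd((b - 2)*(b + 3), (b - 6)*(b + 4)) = 1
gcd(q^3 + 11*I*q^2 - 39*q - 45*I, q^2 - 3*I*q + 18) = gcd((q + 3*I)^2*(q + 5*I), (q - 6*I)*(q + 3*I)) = q + 3*I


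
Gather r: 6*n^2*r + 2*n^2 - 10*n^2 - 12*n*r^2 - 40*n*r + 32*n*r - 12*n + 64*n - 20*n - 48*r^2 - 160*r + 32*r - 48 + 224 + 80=-8*n^2 + 32*n + r^2*(-12*n - 48) + r*(6*n^2 - 8*n - 128) + 256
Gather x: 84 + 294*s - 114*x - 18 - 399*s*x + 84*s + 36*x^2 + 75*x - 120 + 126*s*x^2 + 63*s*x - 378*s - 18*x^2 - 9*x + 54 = x^2*(126*s + 18) + x*(-336*s - 48)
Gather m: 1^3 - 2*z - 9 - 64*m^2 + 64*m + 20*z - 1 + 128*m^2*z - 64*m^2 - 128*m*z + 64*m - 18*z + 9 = m^2*(128*z - 128) + m*(128 - 128*z)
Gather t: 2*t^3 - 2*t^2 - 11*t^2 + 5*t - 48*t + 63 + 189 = 2*t^3 - 13*t^2 - 43*t + 252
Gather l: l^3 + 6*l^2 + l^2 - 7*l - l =l^3 + 7*l^2 - 8*l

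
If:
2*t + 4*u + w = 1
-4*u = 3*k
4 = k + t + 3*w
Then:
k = 7/5 - w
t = 13/5 - 2*w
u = 3*w/4 - 21/20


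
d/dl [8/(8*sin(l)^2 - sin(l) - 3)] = 8*(1 - 16*sin(l))*cos(l)/(-8*sin(l)^2 + sin(l) + 3)^2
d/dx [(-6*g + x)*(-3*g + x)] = -9*g + 2*x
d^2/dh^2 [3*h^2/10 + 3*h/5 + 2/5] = 3/5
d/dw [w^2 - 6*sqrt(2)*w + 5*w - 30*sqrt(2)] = 2*w - 6*sqrt(2) + 5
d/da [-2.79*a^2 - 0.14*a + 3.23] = -5.58*a - 0.14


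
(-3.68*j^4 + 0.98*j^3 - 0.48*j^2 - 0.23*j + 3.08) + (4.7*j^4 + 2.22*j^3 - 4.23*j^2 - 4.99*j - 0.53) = 1.02*j^4 + 3.2*j^3 - 4.71*j^2 - 5.22*j + 2.55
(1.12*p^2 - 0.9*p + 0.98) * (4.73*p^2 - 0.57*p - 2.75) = 5.2976*p^4 - 4.8954*p^3 + 2.0684*p^2 + 1.9164*p - 2.695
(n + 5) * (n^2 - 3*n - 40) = n^3 + 2*n^2 - 55*n - 200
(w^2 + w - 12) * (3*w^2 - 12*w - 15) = 3*w^4 - 9*w^3 - 63*w^2 + 129*w + 180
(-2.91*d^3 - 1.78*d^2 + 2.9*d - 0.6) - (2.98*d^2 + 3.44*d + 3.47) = -2.91*d^3 - 4.76*d^2 - 0.54*d - 4.07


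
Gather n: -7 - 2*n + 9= 2 - 2*n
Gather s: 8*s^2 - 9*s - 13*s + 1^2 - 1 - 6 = 8*s^2 - 22*s - 6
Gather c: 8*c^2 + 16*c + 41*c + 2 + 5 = 8*c^2 + 57*c + 7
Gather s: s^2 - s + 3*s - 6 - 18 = s^2 + 2*s - 24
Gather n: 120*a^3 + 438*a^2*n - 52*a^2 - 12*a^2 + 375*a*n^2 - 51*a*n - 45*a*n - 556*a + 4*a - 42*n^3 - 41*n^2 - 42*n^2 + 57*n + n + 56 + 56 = 120*a^3 - 64*a^2 - 552*a - 42*n^3 + n^2*(375*a - 83) + n*(438*a^2 - 96*a + 58) + 112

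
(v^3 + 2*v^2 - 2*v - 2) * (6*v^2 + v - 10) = 6*v^5 + 13*v^4 - 20*v^3 - 34*v^2 + 18*v + 20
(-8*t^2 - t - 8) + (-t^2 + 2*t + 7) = -9*t^2 + t - 1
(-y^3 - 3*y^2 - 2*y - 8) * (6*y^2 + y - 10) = -6*y^5 - 19*y^4 - 5*y^3 - 20*y^2 + 12*y + 80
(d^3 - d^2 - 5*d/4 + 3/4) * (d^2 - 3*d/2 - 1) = d^5 - 5*d^4/2 - 3*d^3/4 + 29*d^2/8 + d/8 - 3/4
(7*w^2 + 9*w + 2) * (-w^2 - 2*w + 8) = -7*w^4 - 23*w^3 + 36*w^2 + 68*w + 16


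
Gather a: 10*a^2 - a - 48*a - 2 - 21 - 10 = 10*a^2 - 49*a - 33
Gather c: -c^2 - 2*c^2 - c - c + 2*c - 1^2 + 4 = 3 - 3*c^2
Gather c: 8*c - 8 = 8*c - 8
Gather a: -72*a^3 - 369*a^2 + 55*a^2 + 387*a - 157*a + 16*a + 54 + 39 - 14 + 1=-72*a^3 - 314*a^2 + 246*a + 80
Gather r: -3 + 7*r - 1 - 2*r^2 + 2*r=-2*r^2 + 9*r - 4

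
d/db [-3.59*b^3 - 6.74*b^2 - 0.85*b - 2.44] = -10.77*b^2 - 13.48*b - 0.85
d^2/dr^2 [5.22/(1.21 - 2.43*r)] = -61.647156/(2.43*r - 1.21)^3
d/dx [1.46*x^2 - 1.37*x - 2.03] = 2.92*x - 1.37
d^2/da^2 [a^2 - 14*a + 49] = 2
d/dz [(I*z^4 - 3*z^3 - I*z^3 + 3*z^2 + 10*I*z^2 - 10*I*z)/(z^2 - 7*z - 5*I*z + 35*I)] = (2*I*z^5 + z^4*(12 - 22*I) + z^3*(-108 + 44*I) + z^2*(134 - 390*I) + z*(-700 + 210*I) + 350)/(z^4 + z^3*(-14 - 10*I) + z^2*(24 + 140*I) + z*(350 - 490*I) - 1225)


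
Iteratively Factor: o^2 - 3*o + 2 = (o - 2)*(o - 1)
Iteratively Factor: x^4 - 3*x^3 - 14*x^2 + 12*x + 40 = (x + 2)*(x^3 - 5*x^2 - 4*x + 20) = (x + 2)^2*(x^2 - 7*x + 10) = (x - 2)*(x + 2)^2*(x - 5)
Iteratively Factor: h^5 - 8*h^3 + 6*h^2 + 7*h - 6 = (h - 1)*(h^4 + h^3 - 7*h^2 - h + 6) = (h - 2)*(h - 1)*(h^3 + 3*h^2 - h - 3) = (h - 2)*(h - 1)^2*(h^2 + 4*h + 3) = (h - 2)*(h - 1)^2*(h + 1)*(h + 3)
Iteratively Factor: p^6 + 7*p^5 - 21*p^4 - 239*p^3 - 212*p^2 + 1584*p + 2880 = (p + 4)*(p^5 + 3*p^4 - 33*p^3 - 107*p^2 + 216*p + 720) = (p - 3)*(p + 4)*(p^4 + 6*p^3 - 15*p^2 - 152*p - 240) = (p - 3)*(p + 4)^2*(p^3 + 2*p^2 - 23*p - 60) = (p - 3)*(p + 3)*(p + 4)^2*(p^2 - p - 20) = (p - 3)*(p + 3)*(p + 4)^3*(p - 5)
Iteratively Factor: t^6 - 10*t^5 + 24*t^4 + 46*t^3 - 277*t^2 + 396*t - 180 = (t - 3)*(t^5 - 7*t^4 + 3*t^3 + 55*t^2 - 112*t + 60) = (t - 3)*(t - 2)*(t^4 - 5*t^3 - 7*t^2 + 41*t - 30) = (t - 3)*(t - 2)*(t + 3)*(t^3 - 8*t^2 + 17*t - 10) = (t - 3)*(t - 2)*(t - 1)*(t + 3)*(t^2 - 7*t + 10) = (t - 3)*(t - 2)^2*(t - 1)*(t + 3)*(t - 5)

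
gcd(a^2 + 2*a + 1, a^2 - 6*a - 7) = a + 1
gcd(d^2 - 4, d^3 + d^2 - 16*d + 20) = d - 2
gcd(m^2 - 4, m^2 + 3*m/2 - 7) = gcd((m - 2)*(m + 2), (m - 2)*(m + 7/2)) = m - 2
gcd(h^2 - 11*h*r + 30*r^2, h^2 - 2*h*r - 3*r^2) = 1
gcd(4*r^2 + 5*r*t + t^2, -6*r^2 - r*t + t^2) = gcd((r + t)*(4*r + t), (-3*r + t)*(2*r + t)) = 1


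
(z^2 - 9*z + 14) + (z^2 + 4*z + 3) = 2*z^2 - 5*z + 17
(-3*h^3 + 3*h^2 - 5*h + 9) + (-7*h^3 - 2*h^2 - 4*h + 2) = -10*h^3 + h^2 - 9*h + 11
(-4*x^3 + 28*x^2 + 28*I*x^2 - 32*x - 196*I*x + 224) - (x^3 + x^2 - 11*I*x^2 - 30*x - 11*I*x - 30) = -5*x^3 + 27*x^2 + 39*I*x^2 - 2*x - 185*I*x + 254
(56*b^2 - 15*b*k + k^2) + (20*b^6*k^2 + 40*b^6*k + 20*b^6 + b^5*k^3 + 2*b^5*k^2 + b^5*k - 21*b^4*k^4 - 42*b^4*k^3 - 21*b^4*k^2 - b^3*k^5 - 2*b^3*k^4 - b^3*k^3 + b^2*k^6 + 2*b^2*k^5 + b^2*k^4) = 20*b^6*k^2 + 40*b^6*k + 20*b^6 + b^5*k^3 + 2*b^5*k^2 + b^5*k - 21*b^4*k^4 - 42*b^4*k^3 - 21*b^4*k^2 - b^3*k^5 - 2*b^3*k^4 - b^3*k^3 + b^2*k^6 + 2*b^2*k^5 + b^2*k^4 + 56*b^2 - 15*b*k + k^2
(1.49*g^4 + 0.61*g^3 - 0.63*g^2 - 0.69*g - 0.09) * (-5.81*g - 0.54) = -8.6569*g^5 - 4.3487*g^4 + 3.3309*g^3 + 4.3491*g^2 + 0.8955*g + 0.0486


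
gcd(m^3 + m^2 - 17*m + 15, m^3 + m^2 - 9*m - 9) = m - 3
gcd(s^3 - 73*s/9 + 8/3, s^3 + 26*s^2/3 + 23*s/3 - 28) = s + 3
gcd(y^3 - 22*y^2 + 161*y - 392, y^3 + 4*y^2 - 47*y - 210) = y - 7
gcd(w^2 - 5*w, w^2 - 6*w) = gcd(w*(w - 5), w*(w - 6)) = w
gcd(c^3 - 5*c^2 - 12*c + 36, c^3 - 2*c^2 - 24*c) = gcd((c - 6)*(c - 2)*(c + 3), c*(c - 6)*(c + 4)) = c - 6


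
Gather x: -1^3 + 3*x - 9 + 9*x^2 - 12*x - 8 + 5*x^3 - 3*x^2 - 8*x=5*x^3 + 6*x^2 - 17*x - 18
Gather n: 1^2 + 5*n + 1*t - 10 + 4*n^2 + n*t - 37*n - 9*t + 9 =4*n^2 + n*(t - 32) - 8*t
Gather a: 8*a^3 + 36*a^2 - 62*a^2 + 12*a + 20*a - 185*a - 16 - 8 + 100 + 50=8*a^3 - 26*a^2 - 153*a + 126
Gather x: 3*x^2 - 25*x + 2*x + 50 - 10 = 3*x^2 - 23*x + 40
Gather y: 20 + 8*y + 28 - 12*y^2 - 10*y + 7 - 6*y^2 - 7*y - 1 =-18*y^2 - 9*y + 54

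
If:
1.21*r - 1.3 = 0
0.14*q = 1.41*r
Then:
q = 10.82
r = 1.07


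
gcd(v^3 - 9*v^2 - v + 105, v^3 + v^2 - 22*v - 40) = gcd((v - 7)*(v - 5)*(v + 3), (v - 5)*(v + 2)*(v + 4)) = v - 5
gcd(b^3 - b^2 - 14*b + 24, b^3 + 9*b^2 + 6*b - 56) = b^2 + 2*b - 8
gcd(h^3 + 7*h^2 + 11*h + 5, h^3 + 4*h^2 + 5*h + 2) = h^2 + 2*h + 1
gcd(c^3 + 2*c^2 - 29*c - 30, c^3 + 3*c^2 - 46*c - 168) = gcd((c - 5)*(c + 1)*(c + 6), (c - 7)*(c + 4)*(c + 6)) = c + 6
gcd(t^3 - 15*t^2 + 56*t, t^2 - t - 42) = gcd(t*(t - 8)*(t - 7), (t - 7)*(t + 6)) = t - 7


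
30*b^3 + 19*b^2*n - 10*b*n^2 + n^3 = (-6*b + n)*(-5*b + n)*(b + n)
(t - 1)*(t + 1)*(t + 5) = t^3 + 5*t^2 - t - 5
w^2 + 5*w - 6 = (w - 1)*(w + 6)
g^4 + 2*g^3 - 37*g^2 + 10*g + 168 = (g - 4)*(g - 3)*(g + 2)*(g + 7)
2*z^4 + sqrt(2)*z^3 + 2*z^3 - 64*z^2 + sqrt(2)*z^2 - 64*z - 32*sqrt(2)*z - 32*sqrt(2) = (z - 4*sqrt(2))*(z + 4*sqrt(2))*(sqrt(2)*z + 1)*(sqrt(2)*z + sqrt(2))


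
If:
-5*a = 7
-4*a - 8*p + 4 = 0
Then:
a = -7/5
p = 6/5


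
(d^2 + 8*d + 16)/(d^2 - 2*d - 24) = (d + 4)/(d - 6)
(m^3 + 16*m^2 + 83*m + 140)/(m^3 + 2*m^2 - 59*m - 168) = (m^2 + 9*m + 20)/(m^2 - 5*m - 24)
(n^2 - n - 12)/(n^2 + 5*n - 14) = (n^2 - n - 12)/(n^2 + 5*n - 14)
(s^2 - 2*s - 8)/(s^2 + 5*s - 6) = (s^2 - 2*s - 8)/(s^2 + 5*s - 6)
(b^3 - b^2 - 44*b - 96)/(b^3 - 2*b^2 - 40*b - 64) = (b + 3)/(b + 2)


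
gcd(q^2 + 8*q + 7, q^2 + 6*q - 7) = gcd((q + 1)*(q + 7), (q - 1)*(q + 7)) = q + 7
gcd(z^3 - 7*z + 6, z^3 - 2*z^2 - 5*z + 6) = z - 1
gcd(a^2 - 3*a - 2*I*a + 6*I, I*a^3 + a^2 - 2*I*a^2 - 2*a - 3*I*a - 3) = a - 3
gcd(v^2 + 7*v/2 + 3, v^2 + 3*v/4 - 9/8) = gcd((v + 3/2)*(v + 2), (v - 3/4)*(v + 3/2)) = v + 3/2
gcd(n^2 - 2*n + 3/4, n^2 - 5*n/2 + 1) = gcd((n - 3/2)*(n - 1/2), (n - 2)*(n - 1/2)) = n - 1/2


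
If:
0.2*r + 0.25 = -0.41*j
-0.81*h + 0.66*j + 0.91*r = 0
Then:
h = 0.725986148750376*r - 0.496838301716351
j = -0.48780487804878*r - 0.609756097560976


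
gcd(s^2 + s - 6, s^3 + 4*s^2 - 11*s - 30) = 1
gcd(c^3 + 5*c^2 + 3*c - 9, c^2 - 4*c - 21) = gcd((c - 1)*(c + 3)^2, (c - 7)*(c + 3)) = c + 3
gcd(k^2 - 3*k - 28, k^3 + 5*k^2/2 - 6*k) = k + 4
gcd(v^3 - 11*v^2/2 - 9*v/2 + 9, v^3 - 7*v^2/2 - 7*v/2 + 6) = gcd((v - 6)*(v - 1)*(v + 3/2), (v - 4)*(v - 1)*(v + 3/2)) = v^2 + v/2 - 3/2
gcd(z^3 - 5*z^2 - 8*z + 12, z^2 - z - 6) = z + 2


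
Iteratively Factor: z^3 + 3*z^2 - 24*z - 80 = (z + 4)*(z^2 - z - 20) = (z - 5)*(z + 4)*(z + 4)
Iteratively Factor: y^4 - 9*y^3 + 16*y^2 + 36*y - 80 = (y - 5)*(y^3 - 4*y^2 - 4*y + 16) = (y - 5)*(y - 2)*(y^2 - 2*y - 8) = (y - 5)*(y - 2)*(y + 2)*(y - 4)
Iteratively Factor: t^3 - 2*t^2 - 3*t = (t - 3)*(t^2 + t) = (t - 3)*(t + 1)*(t)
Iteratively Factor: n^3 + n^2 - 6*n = (n - 2)*(n^2 + 3*n) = (n - 2)*(n + 3)*(n)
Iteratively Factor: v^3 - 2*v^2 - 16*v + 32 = (v + 4)*(v^2 - 6*v + 8) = (v - 2)*(v + 4)*(v - 4)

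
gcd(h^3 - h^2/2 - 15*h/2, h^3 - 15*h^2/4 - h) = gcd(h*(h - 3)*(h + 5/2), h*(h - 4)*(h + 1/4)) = h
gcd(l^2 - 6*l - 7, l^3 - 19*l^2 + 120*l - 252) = l - 7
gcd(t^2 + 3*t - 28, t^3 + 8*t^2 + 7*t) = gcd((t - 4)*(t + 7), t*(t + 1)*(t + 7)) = t + 7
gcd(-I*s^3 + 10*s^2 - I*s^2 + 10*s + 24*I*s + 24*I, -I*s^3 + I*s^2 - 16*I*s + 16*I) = s + 4*I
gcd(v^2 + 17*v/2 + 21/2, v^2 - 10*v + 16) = 1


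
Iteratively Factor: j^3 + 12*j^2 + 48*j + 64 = (j + 4)*(j^2 + 8*j + 16) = (j + 4)^2*(j + 4)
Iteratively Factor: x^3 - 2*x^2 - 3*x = (x + 1)*(x^2 - 3*x) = x*(x + 1)*(x - 3)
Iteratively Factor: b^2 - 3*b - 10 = (b + 2)*(b - 5)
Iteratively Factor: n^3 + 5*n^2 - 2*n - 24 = (n + 3)*(n^2 + 2*n - 8) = (n + 3)*(n + 4)*(n - 2)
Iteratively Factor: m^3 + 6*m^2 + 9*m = (m + 3)*(m^2 + 3*m) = (m + 3)^2*(m)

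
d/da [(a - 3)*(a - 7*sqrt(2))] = 2*a - 7*sqrt(2) - 3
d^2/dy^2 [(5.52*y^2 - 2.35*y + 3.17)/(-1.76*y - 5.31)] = (2.8421709430404e-14*y - 374.848048)/(5.451776*y^3 + 49.344768*y^2 + 148.875408*y + 149.721291)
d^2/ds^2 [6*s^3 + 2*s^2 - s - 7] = 36*s + 4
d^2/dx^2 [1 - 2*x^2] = -4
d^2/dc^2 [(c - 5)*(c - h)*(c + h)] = 6*c - 10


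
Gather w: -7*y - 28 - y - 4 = -8*y - 32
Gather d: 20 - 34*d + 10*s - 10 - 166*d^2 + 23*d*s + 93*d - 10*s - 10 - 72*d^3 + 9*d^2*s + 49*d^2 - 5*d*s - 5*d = -72*d^3 + d^2*(9*s - 117) + d*(18*s + 54)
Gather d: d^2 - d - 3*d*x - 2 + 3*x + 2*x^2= d^2 + d*(-3*x - 1) + 2*x^2 + 3*x - 2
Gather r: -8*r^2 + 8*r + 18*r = -8*r^2 + 26*r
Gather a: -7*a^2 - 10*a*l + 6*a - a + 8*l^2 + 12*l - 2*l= -7*a^2 + a*(5 - 10*l) + 8*l^2 + 10*l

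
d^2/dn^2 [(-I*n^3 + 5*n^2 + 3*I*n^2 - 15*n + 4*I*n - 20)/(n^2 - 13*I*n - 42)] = (n^3*(-108 + 392*I) + n^2*(4416 + 756*I) + n*(-3780 - 8016*I) + 27088 + 26964*I)/(n^6 - 39*I*n^5 - 633*n^4 + 5473*I*n^3 + 26586*n^2 - 68796*I*n - 74088)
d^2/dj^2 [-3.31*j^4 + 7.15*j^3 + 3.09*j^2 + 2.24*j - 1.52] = -39.72*j^2 + 42.9*j + 6.18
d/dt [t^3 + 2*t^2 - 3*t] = 3*t^2 + 4*t - 3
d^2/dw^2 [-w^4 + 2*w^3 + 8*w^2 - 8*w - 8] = -12*w^2 + 12*w + 16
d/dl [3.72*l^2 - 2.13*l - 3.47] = 7.44*l - 2.13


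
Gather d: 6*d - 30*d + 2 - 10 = -24*d - 8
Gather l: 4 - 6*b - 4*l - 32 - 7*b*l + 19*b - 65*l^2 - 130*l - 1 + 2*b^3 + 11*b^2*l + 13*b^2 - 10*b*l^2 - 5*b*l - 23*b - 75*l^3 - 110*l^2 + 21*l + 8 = 2*b^3 + 13*b^2 - 10*b - 75*l^3 + l^2*(-10*b - 175) + l*(11*b^2 - 12*b - 113) - 21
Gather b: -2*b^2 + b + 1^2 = -2*b^2 + b + 1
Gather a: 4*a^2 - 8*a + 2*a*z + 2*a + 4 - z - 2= 4*a^2 + a*(2*z - 6) - z + 2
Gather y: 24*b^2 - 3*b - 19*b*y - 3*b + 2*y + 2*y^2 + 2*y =24*b^2 - 6*b + 2*y^2 + y*(4 - 19*b)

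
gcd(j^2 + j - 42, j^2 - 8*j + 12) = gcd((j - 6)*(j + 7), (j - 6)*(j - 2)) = j - 6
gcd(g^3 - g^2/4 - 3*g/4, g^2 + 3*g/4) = g^2 + 3*g/4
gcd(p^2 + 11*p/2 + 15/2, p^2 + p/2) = 1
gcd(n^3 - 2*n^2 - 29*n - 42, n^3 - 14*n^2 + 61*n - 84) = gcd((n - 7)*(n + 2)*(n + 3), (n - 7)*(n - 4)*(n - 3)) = n - 7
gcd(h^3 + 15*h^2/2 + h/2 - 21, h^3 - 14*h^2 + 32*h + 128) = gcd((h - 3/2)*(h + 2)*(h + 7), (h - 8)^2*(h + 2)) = h + 2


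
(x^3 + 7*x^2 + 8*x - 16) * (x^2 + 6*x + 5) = x^5 + 13*x^4 + 55*x^3 + 67*x^2 - 56*x - 80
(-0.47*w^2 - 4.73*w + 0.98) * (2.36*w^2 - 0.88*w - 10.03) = -1.1092*w^4 - 10.7492*w^3 + 11.1893*w^2 + 46.5795*w - 9.8294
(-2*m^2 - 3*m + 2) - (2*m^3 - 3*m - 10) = -2*m^3 - 2*m^2 + 12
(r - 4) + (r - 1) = 2*r - 5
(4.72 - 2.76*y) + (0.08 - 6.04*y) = 4.8 - 8.8*y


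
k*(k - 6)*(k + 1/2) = k^3 - 11*k^2/2 - 3*k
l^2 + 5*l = l*(l + 5)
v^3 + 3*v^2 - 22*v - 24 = (v - 4)*(v + 1)*(v + 6)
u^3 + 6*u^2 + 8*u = u*(u + 2)*(u + 4)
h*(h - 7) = h^2 - 7*h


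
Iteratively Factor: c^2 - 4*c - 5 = (c + 1)*(c - 5)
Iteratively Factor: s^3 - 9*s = (s + 3)*(s^2 - 3*s) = s*(s + 3)*(s - 3)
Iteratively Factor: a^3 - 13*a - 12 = (a + 3)*(a^2 - 3*a - 4) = (a - 4)*(a + 3)*(a + 1)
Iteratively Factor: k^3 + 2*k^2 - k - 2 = (k + 1)*(k^2 + k - 2) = (k - 1)*(k + 1)*(k + 2)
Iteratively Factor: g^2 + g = (g)*(g + 1)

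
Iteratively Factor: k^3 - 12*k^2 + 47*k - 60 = (k - 4)*(k^2 - 8*k + 15) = (k - 4)*(k - 3)*(k - 5)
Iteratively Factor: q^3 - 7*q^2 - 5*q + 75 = (q + 3)*(q^2 - 10*q + 25) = (q - 5)*(q + 3)*(q - 5)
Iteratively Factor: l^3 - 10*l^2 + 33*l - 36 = (l - 4)*(l^2 - 6*l + 9) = (l - 4)*(l - 3)*(l - 3)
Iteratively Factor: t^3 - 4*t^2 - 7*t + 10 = (t - 5)*(t^2 + t - 2) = (t - 5)*(t - 1)*(t + 2)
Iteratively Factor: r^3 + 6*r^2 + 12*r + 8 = (r + 2)*(r^2 + 4*r + 4) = (r + 2)^2*(r + 2)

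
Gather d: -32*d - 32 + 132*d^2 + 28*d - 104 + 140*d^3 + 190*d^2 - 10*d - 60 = 140*d^3 + 322*d^2 - 14*d - 196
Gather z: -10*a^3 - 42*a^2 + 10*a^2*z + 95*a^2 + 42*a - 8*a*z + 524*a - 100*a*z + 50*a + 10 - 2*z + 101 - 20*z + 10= -10*a^3 + 53*a^2 + 616*a + z*(10*a^2 - 108*a - 22) + 121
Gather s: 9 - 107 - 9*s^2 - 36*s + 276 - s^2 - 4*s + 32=-10*s^2 - 40*s + 210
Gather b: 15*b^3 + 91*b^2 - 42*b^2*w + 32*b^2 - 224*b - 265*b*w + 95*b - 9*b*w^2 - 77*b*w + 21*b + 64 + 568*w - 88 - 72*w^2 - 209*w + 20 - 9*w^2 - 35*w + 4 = 15*b^3 + b^2*(123 - 42*w) + b*(-9*w^2 - 342*w - 108) - 81*w^2 + 324*w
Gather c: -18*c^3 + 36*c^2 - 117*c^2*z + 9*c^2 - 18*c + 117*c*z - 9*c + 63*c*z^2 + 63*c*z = -18*c^3 + c^2*(45 - 117*z) + c*(63*z^2 + 180*z - 27)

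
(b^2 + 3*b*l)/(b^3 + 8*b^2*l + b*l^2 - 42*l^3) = b/(b^2 + 5*b*l - 14*l^2)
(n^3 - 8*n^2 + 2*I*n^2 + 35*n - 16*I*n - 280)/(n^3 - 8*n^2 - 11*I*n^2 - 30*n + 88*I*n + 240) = (n + 7*I)/(n - 6*I)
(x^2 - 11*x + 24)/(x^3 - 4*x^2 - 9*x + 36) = (x - 8)/(x^2 - x - 12)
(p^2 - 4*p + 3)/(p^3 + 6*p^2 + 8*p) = (p^2 - 4*p + 3)/(p*(p^2 + 6*p + 8))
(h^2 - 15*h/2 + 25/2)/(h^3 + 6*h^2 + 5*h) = (2*h^2 - 15*h + 25)/(2*h*(h^2 + 6*h + 5))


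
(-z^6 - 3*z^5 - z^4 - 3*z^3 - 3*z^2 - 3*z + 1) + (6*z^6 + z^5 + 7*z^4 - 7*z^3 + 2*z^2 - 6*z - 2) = 5*z^6 - 2*z^5 + 6*z^4 - 10*z^3 - z^2 - 9*z - 1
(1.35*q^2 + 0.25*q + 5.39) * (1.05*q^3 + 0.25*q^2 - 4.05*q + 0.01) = 1.4175*q^5 + 0.6*q^4 + 0.254499999999999*q^3 + 0.3485*q^2 - 21.827*q + 0.0539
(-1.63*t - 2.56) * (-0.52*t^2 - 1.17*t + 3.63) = 0.8476*t^3 + 3.2383*t^2 - 2.9217*t - 9.2928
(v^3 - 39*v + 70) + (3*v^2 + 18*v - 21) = v^3 + 3*v^2 - 21*v + 49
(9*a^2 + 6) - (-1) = 9*a^2 + 7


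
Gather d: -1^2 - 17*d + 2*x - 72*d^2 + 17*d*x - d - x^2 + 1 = -72*d^2 + d*(17*x - 18) - x^2 + 2*x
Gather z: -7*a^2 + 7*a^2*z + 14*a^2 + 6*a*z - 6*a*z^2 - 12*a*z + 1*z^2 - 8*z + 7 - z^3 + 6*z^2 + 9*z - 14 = 7*a^2 - z^3 + z^2*(7 - 6*a) + z*(7*a^2 - 6*a + 1) - 7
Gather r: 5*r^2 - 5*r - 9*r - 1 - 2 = 5*r^2 - 14*r - 3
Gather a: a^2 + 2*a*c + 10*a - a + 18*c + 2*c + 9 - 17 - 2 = a^2 + a*(2*c + 9) + 20*c - 10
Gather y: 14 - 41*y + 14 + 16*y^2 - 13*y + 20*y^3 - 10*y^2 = 20*y^3 + 6*y^2 - 54*y + 28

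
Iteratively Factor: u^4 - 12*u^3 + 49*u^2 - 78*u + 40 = (u - 1)*(u^3 - 11*u^2 + 38*u - 40) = (u - 2)*(u - 1)*(u^2 - 9*u + 20) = (u - 5)*(u - 2)*(u - 1)*(u - 4)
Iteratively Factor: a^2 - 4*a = (a)*(a - 4)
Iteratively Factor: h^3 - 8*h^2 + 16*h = (h)*(h^2 - 8*h + 16) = h*(h - 4)*(h - 4)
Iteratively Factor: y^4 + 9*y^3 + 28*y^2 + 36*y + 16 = (y + 4)*(y^3 + 5*y^2 + 8*y + 4) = (y + 1)*(y + 4)*(y^2 + 4*y + 4) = (y + 1)*(y + 2)*(y + 4)*(y + 2)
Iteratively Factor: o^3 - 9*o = (o)*(o^2 - 9) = o*(o - 3)*(o + 3)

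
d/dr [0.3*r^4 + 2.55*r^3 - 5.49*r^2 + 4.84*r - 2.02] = 1.2*r^3 + 7.65*r^2 - 10.98*r + 4.84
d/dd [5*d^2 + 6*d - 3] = 10*d + 6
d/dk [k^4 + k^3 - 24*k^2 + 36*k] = 4*k^3 + 3*k^2 - 48*k + 36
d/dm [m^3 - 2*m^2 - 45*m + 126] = 3*m^2 - 4*m - 45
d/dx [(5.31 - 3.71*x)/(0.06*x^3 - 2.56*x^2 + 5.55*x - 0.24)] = (0.4452*x^3 - 10.4534*x^2 + 27.1872*x - 28.5801)/(0.0036*x^6 - 0.3072*x^5 + 7.2196*x^4 - 28.4448*x^3 + 32.0313*x^2 - 2.664*x + 0.0576)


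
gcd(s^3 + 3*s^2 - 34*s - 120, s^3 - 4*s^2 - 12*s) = s - 6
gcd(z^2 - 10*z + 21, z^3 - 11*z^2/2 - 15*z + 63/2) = z - 7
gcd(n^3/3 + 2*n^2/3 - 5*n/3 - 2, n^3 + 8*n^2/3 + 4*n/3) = 1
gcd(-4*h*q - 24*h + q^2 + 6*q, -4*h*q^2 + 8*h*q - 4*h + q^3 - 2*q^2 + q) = -4*h + q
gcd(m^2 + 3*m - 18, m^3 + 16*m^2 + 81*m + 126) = m + 6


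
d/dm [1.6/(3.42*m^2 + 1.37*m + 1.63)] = (-10.944*m - 2.192)/(3.42*m^2 + 1.37*m + 1.63)^2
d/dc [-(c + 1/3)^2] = -2*c - 2/3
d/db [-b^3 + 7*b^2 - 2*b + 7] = -3*b^2 + 14*b - 2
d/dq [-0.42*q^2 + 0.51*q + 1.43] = 0.51 - 0.84*q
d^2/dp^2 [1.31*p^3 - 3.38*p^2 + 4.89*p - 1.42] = 7.86*p - 6.76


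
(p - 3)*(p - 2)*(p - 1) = p^3 - 6*p^2 + 11*p - 6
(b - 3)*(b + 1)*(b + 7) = b^3 + 5*b^2 - 17*b - 21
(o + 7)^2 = o^2 + 14*o + 49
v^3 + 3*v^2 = v^2*(v + 3)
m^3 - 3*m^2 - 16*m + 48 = (m - 4)*(m - 3)*(m + 4)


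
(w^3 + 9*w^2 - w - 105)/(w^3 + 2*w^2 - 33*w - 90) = (w^2 + 4*w - 21)/(w^2 - 3*w - 18)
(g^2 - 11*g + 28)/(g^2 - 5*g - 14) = (g - 4)/(g + 2)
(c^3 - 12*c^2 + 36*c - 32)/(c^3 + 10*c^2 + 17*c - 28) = (c^3 - 12*c^2 + 36*c - 32)/(c^3 + 10*c^2 + 17*c - 28)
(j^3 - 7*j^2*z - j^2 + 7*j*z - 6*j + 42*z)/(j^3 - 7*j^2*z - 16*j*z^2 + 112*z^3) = (-j^2 + j + 6)/(-j^2 + 16*z^2)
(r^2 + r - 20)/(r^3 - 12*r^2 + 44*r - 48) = (r + 5)/(r^2 - 8*r + 12)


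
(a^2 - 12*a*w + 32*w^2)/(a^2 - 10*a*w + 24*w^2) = (-a + 8*w)/(-a + 6*w)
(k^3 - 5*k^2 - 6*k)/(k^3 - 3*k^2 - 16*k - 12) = k/(k + 2)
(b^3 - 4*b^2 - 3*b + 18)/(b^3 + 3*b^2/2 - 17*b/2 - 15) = 2*(b - 3)/(2*b + 5)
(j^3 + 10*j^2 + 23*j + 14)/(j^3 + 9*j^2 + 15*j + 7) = (j + 2)/(j + 1)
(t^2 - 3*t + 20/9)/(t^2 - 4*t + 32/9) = (3*t - 5)/(3*t - 8)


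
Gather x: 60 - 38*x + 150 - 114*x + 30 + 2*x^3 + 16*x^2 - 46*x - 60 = 2*x^3 + 16*x^2 - 198*x + 180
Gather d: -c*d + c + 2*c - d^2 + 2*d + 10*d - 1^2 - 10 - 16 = 3*c - d^2 + d*(12 - c) - 27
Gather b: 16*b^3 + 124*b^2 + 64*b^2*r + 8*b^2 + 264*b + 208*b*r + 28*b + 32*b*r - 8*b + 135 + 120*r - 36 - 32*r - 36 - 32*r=16*b^3 + b^2*(64*r + 132) + b*(240*r + 284) + 56*r + 63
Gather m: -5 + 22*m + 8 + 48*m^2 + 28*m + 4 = 48*m^2 + 50*m + 7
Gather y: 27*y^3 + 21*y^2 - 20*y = 27*y^3 + 21*y^2 - 20*y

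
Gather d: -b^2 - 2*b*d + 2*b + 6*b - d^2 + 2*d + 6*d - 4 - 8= -b^2 + 8*b - d^2 + d*(8 - 2*b) - 12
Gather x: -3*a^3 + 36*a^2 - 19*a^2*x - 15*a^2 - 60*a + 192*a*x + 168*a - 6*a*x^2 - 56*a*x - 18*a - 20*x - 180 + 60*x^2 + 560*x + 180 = -3*a^3 + 21*a^2 + 90*a + x^2*(60 - 6*a) + x*(-19*a^2 + 136*a + 540)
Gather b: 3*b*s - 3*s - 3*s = 3*b*s - 6*s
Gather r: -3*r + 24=24 - 3*r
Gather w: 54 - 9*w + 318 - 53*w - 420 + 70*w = 8*w - 48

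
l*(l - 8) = l^2 - 8*l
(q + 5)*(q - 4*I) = q^2 + 5*q - 4*I*q - 20*I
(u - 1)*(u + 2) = u^2 + u - 2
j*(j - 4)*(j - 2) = j^3 - 6*j^2 + 8*j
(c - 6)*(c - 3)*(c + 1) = c^3 - 8*c^2 + 9*c + 18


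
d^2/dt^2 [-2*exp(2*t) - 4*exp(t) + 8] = (-8*exp(t) - 4)*exp(t)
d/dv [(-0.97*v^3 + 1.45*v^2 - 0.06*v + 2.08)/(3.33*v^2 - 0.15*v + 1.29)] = (-3.2301*v^4 + 0.291*v^3 - 3.7716*v^2 - 10.1118*v + 0.2346)/(11.0889*v^4 - 0.999*v^3 + 8.6139*v^2 - 0.387*v + 1.6641)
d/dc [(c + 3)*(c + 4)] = 2*c + 7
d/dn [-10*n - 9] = -10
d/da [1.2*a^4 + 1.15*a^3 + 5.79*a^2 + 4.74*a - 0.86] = 4.8*a^3 + 3.45*a^2 + 11.58*a + 4.74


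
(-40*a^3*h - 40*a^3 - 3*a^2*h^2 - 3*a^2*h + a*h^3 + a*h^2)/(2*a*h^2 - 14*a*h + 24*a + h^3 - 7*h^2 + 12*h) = a*(-40*a^2*h - 40*a^2 - 3*a*h^2 - 3*a*h + h^3 + h^2)/(2*a*h^2 - 14*a*h + 24*a + h^3 - 7*h^2 + 12*h)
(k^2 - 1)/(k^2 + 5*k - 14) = (k^2 - 1)/(k^2 + 5*k - 14)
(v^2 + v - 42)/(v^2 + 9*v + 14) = (v - 6)/(v + 2)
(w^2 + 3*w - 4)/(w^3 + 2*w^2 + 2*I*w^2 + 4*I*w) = (w^2 + 3*w - 4)/(w*(w^2 + 2*w*(1 + I) + 4*I))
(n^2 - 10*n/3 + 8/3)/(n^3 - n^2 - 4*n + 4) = (n - 4/3)/(n^2 + n - 2)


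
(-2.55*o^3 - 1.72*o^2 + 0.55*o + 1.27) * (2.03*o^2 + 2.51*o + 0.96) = -5.1765*o^5 - 9.8921*o^4 - 5.6487*o^3 + 2.3074*o^2 + 3.7157*o + 1.2192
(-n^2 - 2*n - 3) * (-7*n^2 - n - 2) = 7*n^4 + 15*n^3 + 25*n^2 + 7*n + 6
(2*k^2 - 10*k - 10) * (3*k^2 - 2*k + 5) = 6*k^4 - 34*k^3 - 30*k - 50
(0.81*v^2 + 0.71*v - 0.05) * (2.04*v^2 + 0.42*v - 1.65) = 1.6524*v^4 + 1.7886*v^3 - 1.1403*v^2 - 1.1925*v + 0.0825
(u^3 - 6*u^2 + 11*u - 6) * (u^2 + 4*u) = u^5 - 2*u^4 - 13*u^3 + 38*u^2 - 24*u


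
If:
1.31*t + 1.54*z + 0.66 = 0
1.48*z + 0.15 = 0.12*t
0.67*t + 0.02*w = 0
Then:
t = -0.35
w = 11.77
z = -0.13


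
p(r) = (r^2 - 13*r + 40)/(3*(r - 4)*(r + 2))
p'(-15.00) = 0.02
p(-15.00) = 0.62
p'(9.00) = 0.02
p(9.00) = 0.02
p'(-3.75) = 1.27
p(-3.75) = 2.53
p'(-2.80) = 6.07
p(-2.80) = 5.16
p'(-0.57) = 1.89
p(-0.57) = -2.43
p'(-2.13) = 230.11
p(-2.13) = 30.21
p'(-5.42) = 0.33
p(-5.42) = 1.45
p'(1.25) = 0.34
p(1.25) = -0.94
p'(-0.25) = 1.26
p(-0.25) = -1.94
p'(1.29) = 0.33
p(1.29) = -0.93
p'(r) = (2*r - 13)/(3*(r - 4)*(r + 2)) - (r^2 - 13*r + 40)/(3*(r - 4)*(r + 2)^2) - (r^2 - 13*r + 40)/(3*(r - 4)^2*(r + 2))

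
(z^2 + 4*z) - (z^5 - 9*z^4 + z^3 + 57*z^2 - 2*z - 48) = -z^5 + 9*z^4 - z^3 - 56*z^2 + 6*z + 48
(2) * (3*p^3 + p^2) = 6*p^3 + 2*p^2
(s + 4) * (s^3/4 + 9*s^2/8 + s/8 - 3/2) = s^4/4 + 17*s^3/8 + 37*s^2/8 - s - 6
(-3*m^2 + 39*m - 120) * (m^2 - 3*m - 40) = -3*m^4 + 48*m^3 - 117*m^2 - 1200*m + 4800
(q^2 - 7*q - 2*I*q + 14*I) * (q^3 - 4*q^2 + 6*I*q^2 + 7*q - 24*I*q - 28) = q^5 - 11*q^4 + 4*I*q^4 + 47*q^3 - 44*I*q^3 - 209*q^2 + 98*I*q^2 + 532*q + 154*I*q - 392*I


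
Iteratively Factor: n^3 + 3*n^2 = (n)*(n^2 + 3*n) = n*(n + 3)*(n)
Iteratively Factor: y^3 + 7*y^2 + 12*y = (y)*(y^2 + 7*y + 12) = y*(y + 4)*(y + 3)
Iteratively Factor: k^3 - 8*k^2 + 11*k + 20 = (k - 5)*(k^2 - 3*k - 4) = (k - 5)*(k - 4)*(k + 1)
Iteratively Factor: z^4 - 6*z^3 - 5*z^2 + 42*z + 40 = (z - 4)*(z^3 - 2*z^2 - 13*z - 10) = (z - 4)*(z + 2)*(z^2 - 4*z - 5) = (z - 4)*(z + 1)*(z + 2)*(z - 5)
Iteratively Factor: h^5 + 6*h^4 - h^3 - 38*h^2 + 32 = (h + 4)*(h^4 + 2*h^3 - 9*h^2 - 2*h + 8) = (h + 1)*(h + 4)*(h^3 + h^2 - 10*h + 8) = (h - 1)*(h + 1)*(h + 4)*(h^2 + 2*h - 8) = (h - 2)*(h - 1)*(h + 1)*(h + 4)*(h + 4)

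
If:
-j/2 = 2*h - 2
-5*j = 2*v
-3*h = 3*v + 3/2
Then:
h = 19/22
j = 6/11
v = -15/11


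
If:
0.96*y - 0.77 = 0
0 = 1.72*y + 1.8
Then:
No Solution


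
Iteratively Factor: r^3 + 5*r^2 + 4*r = (r + 4)*(r^2 + r) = (r + 1)*(r + 4)*(r)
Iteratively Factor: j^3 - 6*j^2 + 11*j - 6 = (j - 3)*(j^2 - 3*j + 2) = (j - 3)*(j - 2)*(j - 1)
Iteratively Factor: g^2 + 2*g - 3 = (g + 3)*(g - 1)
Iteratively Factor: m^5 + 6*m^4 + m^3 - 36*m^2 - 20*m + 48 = (m + 4)*(m^4 + 2*m^3 - 7*m^2 - 8*m + 12) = (m - 1)*(m + 4)*(m^3 + 3*m^2 - 4*m - 12) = (m - 1)*(m + 3)*(m + 4)*(m^2 - 4) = (m - 1)*(m + 2)*(m + 3)*(m + 4)*(m - 2)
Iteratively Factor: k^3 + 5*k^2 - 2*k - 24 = (k + 4)*(k^2 + k - 6) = (k + 3)*(k + 4)*(k - 2)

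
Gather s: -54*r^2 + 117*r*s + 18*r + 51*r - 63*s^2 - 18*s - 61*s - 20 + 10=-54*r^2 + 69*r - 63*s^2 + s*(117*r - 79) - 10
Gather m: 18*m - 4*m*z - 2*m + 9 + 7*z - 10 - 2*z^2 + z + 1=m*(16 - 4*z) - 2*z^2 + 8*z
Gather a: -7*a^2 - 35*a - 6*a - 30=-7*a^2 - 41*a - 30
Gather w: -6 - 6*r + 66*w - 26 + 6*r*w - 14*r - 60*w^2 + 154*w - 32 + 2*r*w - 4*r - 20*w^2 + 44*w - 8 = -24*r - 80*w^2 + w*(8*r + 264) - 72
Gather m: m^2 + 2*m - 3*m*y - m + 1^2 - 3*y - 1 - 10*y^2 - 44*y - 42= m^2 + m*(1 - 3*y) - 10*y^2 - 47*y - 42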